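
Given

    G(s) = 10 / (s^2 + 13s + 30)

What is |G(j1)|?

|G(j1)| ≈ 0.3147

Substitute s = j1: numerator = 10, denominator = 29 + j13.
|G(j1)| = |10| / |29 + j13| = 10 / 31.780 ≈ 0.3147.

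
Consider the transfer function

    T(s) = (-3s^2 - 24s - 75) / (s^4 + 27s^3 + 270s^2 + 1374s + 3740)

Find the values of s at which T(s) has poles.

s = -3 ± 5j, -11, -10

The poles are the roots of the denominator s^4 + 27s^3 + 270s^2 + 1374s + 3740 = 0.
Trying s = -11: the polynomial evaluates to 0, so (s + 11) is a factor.
Dividing out leaves s^3 + 16s^2 + 94s + 340 = 0.
This factors further as (s^2 + 6s + 34)(s + 10) = 0.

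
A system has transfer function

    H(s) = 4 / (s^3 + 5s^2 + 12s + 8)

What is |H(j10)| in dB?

|H(j10)|_dB ≈ -48.0 dB

Substitute s = j10: numerator = 4, denominator = -492 - j880.
|H(j10)| = |4| / |-492 - j880| = 4 / 1008.2 ≈ 0.003967.
In decibels: 20·log₁₀(0.003967) ≈ -48.0 dB.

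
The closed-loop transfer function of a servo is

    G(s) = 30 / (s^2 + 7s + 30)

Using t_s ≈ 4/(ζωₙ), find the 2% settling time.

t_s ≈ 1.143 s

Comparing s^2 + 7s + 30 to s^2 + 2ζωₙs + ωₙ²: ωₙ = √30 ≈ 5.477 rad/s and ζ = 7/(2·√30) ≈ 0.6390.
ζωₙ = 7/2 = 3.5, so t_s ≈ 4/(ζωₙ) = 4/3.5 ≈ 1.143 s.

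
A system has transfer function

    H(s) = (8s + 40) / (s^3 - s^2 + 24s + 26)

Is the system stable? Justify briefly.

The denominator s^3 - s^2 + 24s + 26 factors as (s^2 - 2s + 26)(s + 1), giving poles at s = 1 + 5j, 1 - 5j, -1.
Since the pole(s) at s = 1 + 5j, 1 - 5j lie in the right half-plane, the system is unstable.

unstable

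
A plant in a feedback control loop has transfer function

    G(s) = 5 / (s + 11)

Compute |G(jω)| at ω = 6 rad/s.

|G(j6)| ≈ 0.3990

Substitute s = j6: numerator = 5, denominator = 11 + j6.
|G(j6)| = |5| / |11 + j6| = 5 / 12.530 ≈ 0.3990.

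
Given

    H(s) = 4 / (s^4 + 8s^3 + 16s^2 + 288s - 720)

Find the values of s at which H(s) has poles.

s = -10, 6j, -6j, 2

The poles are the roots of the denominator s^4 + 8s^3 + 16s^2 + 288s - 720 = 0.
Trying s = -10: the polynomial evaluates to 0, so (s + 10) is a factor.
Dividing out leaves s^3 - 2s^2 + 36s - 72 = 0.
This factors further as (s^2 + 36)(s - 2) = 0.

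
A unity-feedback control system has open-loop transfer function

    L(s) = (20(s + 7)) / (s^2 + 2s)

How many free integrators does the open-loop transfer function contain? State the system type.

Type 1

The denominator has 1 factor of s at the origin (free integrator), so this is a Type 1 system.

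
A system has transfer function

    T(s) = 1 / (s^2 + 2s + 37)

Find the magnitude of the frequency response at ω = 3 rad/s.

|T(j3)| ≈ 0.03492

Substitute s = j3: numerator = 1, denominator = 28 + j6.
|T(j3)| = |1| / |28 + j6| = 1 / 28.636 ≈ 0.03492.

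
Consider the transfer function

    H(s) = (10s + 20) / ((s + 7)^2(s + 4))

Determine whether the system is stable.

The poles can be read from the denominator factors: s = -7, -4, -7.
Since all poles lie strictly in the left half-plane, the system is stable.

stable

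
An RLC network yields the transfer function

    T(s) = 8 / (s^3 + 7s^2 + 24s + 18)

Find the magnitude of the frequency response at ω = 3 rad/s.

Substitute s = j3: numerator = 8, denominator = -45 + j45.
|T(j3)| = |8| / |-45 + j45| = 8 / 63.640 ≈ 0.1257.

|T(j3)| ≈ 0.1257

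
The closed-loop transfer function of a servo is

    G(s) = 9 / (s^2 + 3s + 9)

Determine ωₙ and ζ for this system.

ωₙ = 3 rad/s, ζ = 0.5

Compare the denominator to the standard form s^2 + 2ζωₙs + ωₙ².
ωₙ² = 9, so ωₙ = 3 rad/s.
2ζωₙ = 3, so ζ = 3/(2·3) = 0.5.
With ζ = 0.5 the response is underdamped.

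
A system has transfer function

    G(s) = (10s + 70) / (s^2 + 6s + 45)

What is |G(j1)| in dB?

Substitute s = j1: numerator = 70 + j10, denominator = 44 + j6.
|G(j1)| = |70 + j10| / |44 + j6| = 70.711 / 44.407 ≈ 1.592.
In decibels: 20·log₁₀(1.592) ≈ 4.04 dB.

|G(j1)|_dB ≈ 4.04 dB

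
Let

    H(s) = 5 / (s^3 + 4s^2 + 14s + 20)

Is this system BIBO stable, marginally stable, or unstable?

The denominator s^3 + 4s^2 + 14s + 20 factors as (s + 2)(s^2 + 2s + 10), giving poles at s = -2, -1 ± 3j.
Since all poles lie strictly in the left half-plane, the system is stable.

stable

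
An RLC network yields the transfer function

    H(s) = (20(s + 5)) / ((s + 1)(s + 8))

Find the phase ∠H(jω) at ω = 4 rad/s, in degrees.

∠H(j4) ≈ -63.87°

At s = j4: numerator = 100 + j80, denominator = -8 + j36.
∠H = ∠num − ∠den = 38.660° − (102.53°) = -63.87°.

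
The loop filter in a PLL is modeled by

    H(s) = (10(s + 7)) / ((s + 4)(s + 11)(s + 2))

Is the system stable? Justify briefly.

The poles can be read from the denominator factors: s = -4, -11, -2.
Since all poles lie strictly in the left half-plane, the system is stable.

stable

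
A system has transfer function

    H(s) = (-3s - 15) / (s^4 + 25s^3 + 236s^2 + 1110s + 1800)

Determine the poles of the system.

s = -5 ± 5j, -3, -12

The poles are the roots of the denominator s^4 + 25s^3 + 236s^2 + 1110s + 1800 = 0.
Trying s = -3: the polynomial evaluates to 0, so (s + 3) is a factor.
Dividing out leaves s^3 + 22s^2 + 170s + 600 = 0.
This factors further as (s^2 + 10s + 50)(s + 12) = 0.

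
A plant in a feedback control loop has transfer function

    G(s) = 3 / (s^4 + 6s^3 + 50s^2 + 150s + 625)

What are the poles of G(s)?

The poles are the roots of the denominator s^4 + 6s^3 + 50s^2 + 150s + 625 = 0.
No real roots exist; factor into two real quadratics: (s^2 + 25)(s^2 + 6s + 25) = 0.
Each quadratic gives a conjugate pair via the quadratic formula.

s = 5j, -5j, -3 + 4j, -3 - 4j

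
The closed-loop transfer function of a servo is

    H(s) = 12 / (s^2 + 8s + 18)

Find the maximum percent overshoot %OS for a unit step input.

Comparing s^2 + 8s + 18 to s^2 + 2ζωₙs + ωₙ²: ωₙ = √18 ≈ 4.243 rad/s and ζ = 8/(2·√18) ≈ 0.9428.
%OS = 100·exp(−πζ/√(1−ζ²)) = 100·exp(−π·0.9428/√(1−0.9428²)) ≈ 0.0138%.

%OS ≈ 0.0138%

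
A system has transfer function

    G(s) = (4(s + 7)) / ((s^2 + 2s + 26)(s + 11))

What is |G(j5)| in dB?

|G(j5)|_dB ≈ -11.0 dB

Substitute s = j5: numerator = 28 + j20, denominator = -39 + j115.
|G(j5)| = |28 + j20| / |-39 + j115| = 34.409 / 121.43 ≈ 0.2834.
In decibels: 20·log₁₀(0.2834) ≈ -11.0 dB.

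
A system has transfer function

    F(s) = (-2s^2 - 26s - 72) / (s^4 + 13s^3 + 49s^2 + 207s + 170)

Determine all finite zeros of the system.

s = -9, -4

Set the numerator to zero: -2s^2 - 26s - 72 = 0, i.e. -2·(s^2 + 13s + 36) = 0.
Factoring: (s + 9)(s + 4) = 0.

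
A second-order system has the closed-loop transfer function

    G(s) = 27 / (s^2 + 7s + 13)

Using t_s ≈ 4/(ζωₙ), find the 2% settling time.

Comparing s^2 + 7s + 13 to s^2 + 2ζωₙs + ωₙ²: ωₙ = √13 ≈ 3.606 rad/s and ζ = 7/(2·√13) ≈ 0.9707.
ζωₙ = 7/2 = 3.5, so t_s ≈ 4/(ζωₙ) = 4/3.5 ≈ 1.143 s.

t_s ≈ 1.143 s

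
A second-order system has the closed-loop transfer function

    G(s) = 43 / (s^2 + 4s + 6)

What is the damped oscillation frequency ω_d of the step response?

ω_d ≈ 1.414 rad/s

Comparing s^2 + 4s + 6 to s^2 + 2ζωₙs + ωₙ²: ωₙ = √6 ≈ 2.449 rad/s and ζ = 4/(2·√6) ≈ 0.8165.
ζωₙ = 4/2 = 2, so ω_d = ωₙ√(1−ζ²) = √(ωₙ² − (ζωₙ)²) = √(6 − 2²) = √2 ≈ 1.414 rad/s.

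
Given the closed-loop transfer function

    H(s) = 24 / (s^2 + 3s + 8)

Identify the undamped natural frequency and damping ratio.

ωₙ ≈ 2.828 rad/s, ζ ≈ 0.5303

Compare the denominator to the standard form s^2 + 2ζωₙs + ωₙ².
ωₙ² = 8, so ωₙ = √8 ≈ 2.828 rad/s.
2ζωₙ = 3, so ζ = 3/(2·√8) ≈ 0.5303.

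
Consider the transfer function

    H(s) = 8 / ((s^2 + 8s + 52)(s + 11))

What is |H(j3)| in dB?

Substitute s = j3: numerator = 8, denominator = 401 + j393.
|H(j3)| = |8| / |401 + j393| = 8 / 561.47 ≈ 0.01425.
In decibels: 20·log₁₀(0.01425) ≈ -36.9 dB.

|H(j3)|_dB ≈ -36.9 dB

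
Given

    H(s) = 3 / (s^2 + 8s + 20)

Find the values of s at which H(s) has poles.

s = -4 ± 2j

The poles are the roots of the denominator s^2 + 8s + 20 = 0.
Using the quadratic formula: s = (-8 ± √(-16))/2 = -4 ± 2j.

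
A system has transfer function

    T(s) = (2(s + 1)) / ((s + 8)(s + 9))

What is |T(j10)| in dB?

|T(j10)|_dB ≈ -18.7 dB

Substitute s = j10: numerator = 2 + j20, denominator = -28 + j170.
|T(j10)| = |2 + j20| / |-28 + j170| = 20.100 / 172.29 ≈ 0.1167.
In decibels: 20·log₁₀(0.1167) ≈ -18.7 dB.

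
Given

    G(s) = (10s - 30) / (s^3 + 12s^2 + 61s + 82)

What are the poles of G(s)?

s = -5 + 4j, -5 - 4j, -2

The poles are the roots of the denominator s^3 + 12s^2 + 61s + 82 = 0.
Trying s = -2: the polynomial evaluates to 0, so (s + 2) is a factor.
Dividing out leaves s^2 + 10s + 41 = 0.
The quadratic formula then gives s = -5 ± 4j.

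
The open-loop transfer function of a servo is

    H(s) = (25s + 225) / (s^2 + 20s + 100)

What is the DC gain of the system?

Set s = 0: H(0) = (225) / (100) = 9/4.

H(0) = 9/4 ≈ 2.250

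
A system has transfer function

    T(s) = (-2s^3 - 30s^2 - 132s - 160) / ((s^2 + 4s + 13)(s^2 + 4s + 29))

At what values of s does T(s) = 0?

s = -5, -2, -8

Set the numerator to zero: -2s^3 - 30s^2 - 132s - 160 = 0, i.e. -2·(s^3 + 15s^2 + 66s + 80) = 0.
Factoring: (s + 5)(s + 2)(s + 8) = 0.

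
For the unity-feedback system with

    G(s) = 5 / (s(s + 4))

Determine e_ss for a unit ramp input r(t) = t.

G(s) has one pole at the origin.
This is a Type 1 system. Kv = lim_{s→0} s·G(s) = 5/4.
e_ss = 1/Kv = 1/(5/4) = 4/5 ≈ 0.8000.

e_ss = 0.8000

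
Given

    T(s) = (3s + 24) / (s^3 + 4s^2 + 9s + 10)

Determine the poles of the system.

s = -1 ± 2j, -2

The poles are the roots of the denominator s^3 + 4s^2 + 9s + 10 = 0.
Trying s = -2: the polynomial evaluates to 0, so (s + 2) is a factor.
Dividing out leaves s^2 + 2s + 5 = 0.
The quadratic formula then gives s = -1 ± 2j.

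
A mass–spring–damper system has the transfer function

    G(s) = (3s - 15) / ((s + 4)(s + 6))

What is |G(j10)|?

Substitute s = j10: numerator = -15 + j30, denominator = -76 + j100.
|G(j10)| = |-15 + j30| / |-76 + j100| = 33.541 / 125.60 ≈ 0.2670.

|G(j10)| ≈ 0.2670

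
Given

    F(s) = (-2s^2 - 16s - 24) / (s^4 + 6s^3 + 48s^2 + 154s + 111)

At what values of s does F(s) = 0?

Set the numerator to zero: -2s^2 - 16s - 24 = 0, i.e. -2·(s^2 + 8s + 12) = 0.
Factoring: (s + 6)(s + 2) = 0.

s = -6, -2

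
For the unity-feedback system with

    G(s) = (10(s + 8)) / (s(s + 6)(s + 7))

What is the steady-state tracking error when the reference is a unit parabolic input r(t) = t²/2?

G(s) has one pole at the origin.
This is a Type 1 system; Ka = lim_{s→0} s^2·G(s) = 0, so the steady-state error for a parabola input is infinite.

e_ss = ∞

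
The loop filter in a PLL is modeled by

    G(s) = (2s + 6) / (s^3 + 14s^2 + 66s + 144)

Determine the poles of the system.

The poles are the roots of the denominator s^3 + 14s^2 + 66s + 144 = 0.
Trying s = -8: the polynomial evaluates to 0, so (s + 8) is a factor.
Dividing out leaves s^2 + 6s + 18 = 0.
The quadratic formula then gives s = -3 ± 3j.

s = -3 ± 3j, -8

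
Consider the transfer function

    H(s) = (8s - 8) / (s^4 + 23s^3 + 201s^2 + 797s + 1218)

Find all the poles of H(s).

The poles are the roots of the denominator s^4 + 23s^3 + 201s^2 + 797s + 1218 = 0.
Trying s = -6: the polynomial evaluates to 0, so (s + 6) is a factor.
Dividing out leaves s^3 + 17s^2 + 99s + 203 = 0.
This factors further as (s + 7)(s^2 + 10s + 29) = 0.

s = -6, -7, -5 ± 2j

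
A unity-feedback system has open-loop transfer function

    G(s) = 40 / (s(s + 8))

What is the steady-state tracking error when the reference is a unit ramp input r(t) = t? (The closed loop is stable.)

G(s) has one pole at the origin.
This is a Type 1 system. Kv = lim_{s→0} s·G(s) = 40/8 = 5.
e_ss = 1/Kv = 1/(5) = 1/5 ≈ 0.2000.

e_ss = 0.2000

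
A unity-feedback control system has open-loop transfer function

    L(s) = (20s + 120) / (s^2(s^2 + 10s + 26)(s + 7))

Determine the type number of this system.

Type 2

The denominator has 2 factors of s at the origin (free integrators), so this is a Type 2 system.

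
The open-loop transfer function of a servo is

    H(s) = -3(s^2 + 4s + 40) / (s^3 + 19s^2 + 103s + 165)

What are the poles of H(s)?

The poles are the roots of the denominator s^3 + 19s^2 + 103s + 165 = 0.
Trying s = -11: the polynomial evaluates to 0, so (s + 11) is a factor.
Dividing out leaves s^2 + 8s + 15 = 0.
Factoring the quadratic: (s + 5)(s + 3) = 0.

s = -11, -5, -3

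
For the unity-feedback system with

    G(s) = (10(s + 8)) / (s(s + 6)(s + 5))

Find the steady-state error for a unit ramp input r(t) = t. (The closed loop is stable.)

G(s) has one pole at the origin.
This is a Type 1 system. Kv = lim_{s→0} s·G(s) = 80/30 = 8/3.
e_ss = 1/Kv = 1/(8/3) = 3/8 ≈ 0.3750.

e_ss = 0.3750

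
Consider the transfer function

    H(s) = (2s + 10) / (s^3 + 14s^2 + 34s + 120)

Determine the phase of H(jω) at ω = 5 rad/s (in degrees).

At s = j5: numerator = 10 + j10, denominator = -230 + j45.
∠H = ∠num − ∠den = 45° − (168.93°) = -123.9°.

∠H(j5) ≈ -123.9°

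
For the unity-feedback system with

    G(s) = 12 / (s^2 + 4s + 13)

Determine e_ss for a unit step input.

e_ss = 0.5200

G(s) has no poles at the origin.
This is a Type 0 system. Kp = lim_{s→0} G(s) = 12/13.
e_ss = 1/(1 + Kp) = 1/(1 + 12/13) = 13/25 ≈ 0.5200.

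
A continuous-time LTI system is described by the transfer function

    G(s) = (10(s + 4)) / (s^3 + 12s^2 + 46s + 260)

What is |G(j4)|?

Substitute s = j4: numerator = 40 + j40, denominator = 68 + j120.
|G(j4)| = |40 + j40| / |68 + j120| = 56.569 / 137.93 ≈ 0.4101.

|G(j4)| ≈ 0.4101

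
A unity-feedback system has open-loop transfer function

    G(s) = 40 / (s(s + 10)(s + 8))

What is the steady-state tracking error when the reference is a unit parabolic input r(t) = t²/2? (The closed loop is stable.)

G(s) has one pole at the origin.
This is a Type 1 system; Ka = lim_{s→0} s^2·G(s) = 0, so the steady-state error for a parabola input is infinite.

e_ss = ∞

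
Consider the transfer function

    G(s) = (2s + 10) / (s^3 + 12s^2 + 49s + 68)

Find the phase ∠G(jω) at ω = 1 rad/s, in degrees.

At s = j1: numerator = 10 + j2, denominator = 56 + j48.
∠G = ∠num − ∠den = 11.310° − (40.601°) = -29.29°.

∠G(j1) ≈ -29.29°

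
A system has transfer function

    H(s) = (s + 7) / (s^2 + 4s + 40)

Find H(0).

Set s = 0: H(0) = (7) / (40) = 7/40.

H(0) = 7/40 ≈ 0.1750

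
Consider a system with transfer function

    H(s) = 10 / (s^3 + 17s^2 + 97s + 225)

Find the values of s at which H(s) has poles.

The poles are the roots of the denominator s^3 + 17s^2 + 97s + 225 = 0.
Trying s = -9: the polynomial evaluates to 0, so (s + 9) is a factor.
Dividing out leaves s^2 + 8s + 25 = 0.
The quadratic formula then gives s = -4 ± 3j.

s = -4 + 3j, -4 - 3j, -9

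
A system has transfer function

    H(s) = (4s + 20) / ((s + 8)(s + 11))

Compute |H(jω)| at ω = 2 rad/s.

|H(j2)| ≈ 0.2336

Substitute s = j2: numerator = 20 + j8, denominator = 84 + j38.
|H(j2)| = |20 + j8| / |84 + j38| = 21.541 / 92.195 ≈ 0.2336.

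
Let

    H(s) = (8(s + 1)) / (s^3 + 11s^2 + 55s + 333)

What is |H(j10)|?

Substitute s = j10: numerator = 8 + j80, denominator = -767 - j450.
|H(j10)| = |8 + j80| / |-767 - j450| = 80.399 / 889.26 ≈ 0.09041.

|H(j10)| ≈ 0.09041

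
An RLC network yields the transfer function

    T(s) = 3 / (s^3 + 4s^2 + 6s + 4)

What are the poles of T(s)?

s = -1 + j, -1 - j, -2

The poles are the roots of the denominator s^3 + 4s^2 + 6s + 4 = 0.
Trying s = -2: the polynomial evaluates to 0, so (s + 2) is a factor.
Dividing out leaves s^2 + 2s + 2 = 0.
The quadratic formula then gives s = -1 ± 1j.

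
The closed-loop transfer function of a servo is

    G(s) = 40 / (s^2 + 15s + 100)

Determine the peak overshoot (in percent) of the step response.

Comparing s^2 + 15s + 100 to s^2 + 2ζωₙs + ωₙ²: ωₙ = 10 rad/s and ζ = 15/(2·10) = 0.75.
%OS = 100·exp(−πζ/√(1−ζ²)) = 100·exp(−π·0.75/√(1−0.75²)) ≈ 2.84%.

%OS ≈ 2.84%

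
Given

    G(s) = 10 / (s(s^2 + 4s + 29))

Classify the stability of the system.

marginally stable

The poles can be read from the denominator factors: s = 0, -2 ± 5j.
Since the simple pole(s) at s = 0 lie on the jω-axis with none in the right half-plane, the system is marginally stable.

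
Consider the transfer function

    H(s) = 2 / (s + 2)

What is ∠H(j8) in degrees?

At s = j8: numerator = 2, denominator = 2 + j8.
∠H = ∠num − ∠den = 0° − (75.964°) = -75.96°.

∠H(j8) ≈ -75.96°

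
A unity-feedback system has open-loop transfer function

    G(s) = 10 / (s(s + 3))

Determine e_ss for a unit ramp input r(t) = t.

e_ss = 0.3000

G(s) has one pole at the origin.
This is a Type 1 system. Kv = lim_{s→0} s·G(s) = 10/3.
e_ss = 1/Kv = 1/(10/3) = 3/10 ≈ 0.3000.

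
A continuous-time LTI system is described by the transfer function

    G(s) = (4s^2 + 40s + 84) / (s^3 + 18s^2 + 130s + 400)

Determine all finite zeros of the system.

s = -7, -3

Set the numerator to zero: 4s^2 + 40s + 84 = 0, i.e. 4·(s^2 + 10s + 21) = 0.
Factoring: (s + 7)(s + 3) = 0.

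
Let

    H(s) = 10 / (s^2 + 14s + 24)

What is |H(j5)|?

Substitute s = j5: numerator = 10, denominator = -1 + j70.
|H(j5)| = |10| / |-1 + j70| = 10 / 70.007 ≈ 0.1428.

|H(j5)| ≈ 0.1428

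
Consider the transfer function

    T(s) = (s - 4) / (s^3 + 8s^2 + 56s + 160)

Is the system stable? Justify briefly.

stable

The denominator s^3 + 8s^2 + 56s + 160 factors as (s^2 + 4s + 40)(s + 4), giving poles at s = -2 ± 6j, -4.
Since all poles lie strictly in the left half-plane, the system is stable.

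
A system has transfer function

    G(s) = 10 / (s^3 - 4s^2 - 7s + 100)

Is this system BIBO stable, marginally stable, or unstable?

The denominator s^3 - 4s^2 - 7s + 100 factors as (s + 4)(s^2 - 8s + 25), giving poles at s = -4, 4 + 3j, 4 - 3j.
Since the pole(s) at s = 4 ± 3j lie in the right half-plane, the system is unstable.

unstable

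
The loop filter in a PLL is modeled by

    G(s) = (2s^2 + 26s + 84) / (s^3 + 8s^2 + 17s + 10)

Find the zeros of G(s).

Set the numerator to zero: 2s^2 + 26s + 84 = 0, i.e. 2·(s^2 + 13s + 42) = 0.
Factoring: (s + 6)(s + 7) = 0.

s = -6, -7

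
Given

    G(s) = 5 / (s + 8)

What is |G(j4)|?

|G(j4)| ≈ 0.5590

Substitute s = j4: numerator = 5, denominator = 8 + j4.
|G(j4)| = |5| / |8 + j4| = 5 / 8.9443 ≈ 0.5590.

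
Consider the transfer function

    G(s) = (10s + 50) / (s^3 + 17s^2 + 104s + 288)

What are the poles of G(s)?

s = -4 ± 4j, -9

The poles are the roots of the denominator s^3 + 17s^2 + 104s + 288 = 0.
Trying s = -9: the polynomial evaluates to 0, so (s + 9) is a factor.
Dividing out leaves s^2 + 8s + 32 = 0.
The quadratic formula then gives s = -4 ± 4j.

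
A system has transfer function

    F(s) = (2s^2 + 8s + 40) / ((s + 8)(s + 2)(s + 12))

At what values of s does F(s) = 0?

Set the numerator to zero: 2s^2 + 8s + 40 = 0, i.e. 2·(s^2 + 4s + 20) = 0.
Factoring: (s^2 + 4s + 20) = 0.

s = -2 + 4j, -2 - 4j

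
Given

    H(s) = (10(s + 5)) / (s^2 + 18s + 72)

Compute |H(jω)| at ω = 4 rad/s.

|H(j4)| ≈ 0.7020

Substitute s = j4: numerator = 50 + j40, denominator = 56 + j72.
|H(j4)| = |50 + j40| / |56 + j72| = 64.031 / 91.214 ≈ 0.7020.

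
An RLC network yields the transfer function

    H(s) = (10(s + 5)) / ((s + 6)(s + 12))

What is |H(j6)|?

|H(j6)| ≈ 0.6861

Substitute s = j6: numerator = 50 + j60, denominator = 36 + j108.
|H(j6)| = |50 + j60| / |36 + j108| = 78.102 / 113.84 ≈ 0.6861.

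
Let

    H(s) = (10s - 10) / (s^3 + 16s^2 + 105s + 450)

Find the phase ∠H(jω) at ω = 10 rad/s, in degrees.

∠H(j10) ≈ -81.80°

At s = j10: numerator = -10 + j100, denominator = -1150 + j50.
∠H = ∠num − ∠den = 95.711° − (177.51°) = -81.80°.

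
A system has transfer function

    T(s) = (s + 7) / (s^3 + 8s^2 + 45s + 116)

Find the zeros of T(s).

Set the numerator to zero: s + 7 = 0.
So s = -7.

s = -7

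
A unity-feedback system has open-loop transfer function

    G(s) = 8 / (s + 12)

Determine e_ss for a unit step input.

G(s) has no poles at the origin.
This is a Type 0 system. Kp = lim_{s→0} G(s) = 8/12 = 2/3.
e_ss = 1/(1 + Kp) = 1/(1 + 2/3) = 3/5 ≈ 0.6000.

e_ss = 0.6000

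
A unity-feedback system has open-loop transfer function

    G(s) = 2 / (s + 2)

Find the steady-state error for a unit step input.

G(s) has no poles at the origin.
This is a Type 0 system. Kp = lim_{s→0} G(s) = 2/2 = 1.
e_ss = 1/(1 + Kp) = 1/(1 + 1) = 1/2 ≈ 0.5000.

e_ss = 0.5000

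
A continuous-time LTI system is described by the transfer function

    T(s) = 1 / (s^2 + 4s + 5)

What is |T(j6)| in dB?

Substitute s = j6: numerator = 1, denominator = -31 + j24.
|T(j6)| = |1| / |-31 + j24| = 1 / 39.205 ≈ 0.02551.
In decibels: 20·log₁₀(0.02551) ≈ -31.9 dB.

|T(j6)|_dB ≈ -31.9 dB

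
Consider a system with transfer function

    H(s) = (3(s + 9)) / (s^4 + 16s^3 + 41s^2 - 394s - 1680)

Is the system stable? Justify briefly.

unstable

The denominator s^4 + 16s^3 + 41s^2 - 394s - 1680 factors as (s + 6)(s + 7)(s - 5)(s + 8), giving poles at s = -6, -7, 5, -8.
Since the pole(s) at s = 5 lie in the right half-plane, the system is unstable.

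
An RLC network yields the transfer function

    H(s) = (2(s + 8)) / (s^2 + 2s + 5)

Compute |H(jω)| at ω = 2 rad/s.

|H(j2)| = 4

Substitute s = j2: numerator = 16 + j4, denominator = 1 + j4.
|H(j2)| = |16 + j4| / |1 + j4| = 16.492 / 4.1231 = 4.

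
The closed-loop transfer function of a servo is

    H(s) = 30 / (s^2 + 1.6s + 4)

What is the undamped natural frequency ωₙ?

ωₙ = 2 rad/s

Compare the denominator to the standard form s^2 + 2ζωₙs + ωₙ².
ωₙ² = 4, so ωₙ = 2 rad/s.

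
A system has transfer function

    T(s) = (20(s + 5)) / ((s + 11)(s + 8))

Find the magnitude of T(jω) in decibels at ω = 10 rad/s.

|T(j10)|_dB ≈ 1.40 dB

Substitute s = j10: numerator = 100 + j200, denominator = -12 + j190.
|T(j10)| = |100 + j200| / |-12 + j190| = 223.61 / 190.38 ≈ 1.175.
In decibels: 20·log₁₀(1.175) ≈ 1.40 dB.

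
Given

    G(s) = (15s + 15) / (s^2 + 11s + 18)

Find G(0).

G(0) = 5/6 ≈ 0.8333

Set s = 0: G(0) = (15) / (18) = 5/6.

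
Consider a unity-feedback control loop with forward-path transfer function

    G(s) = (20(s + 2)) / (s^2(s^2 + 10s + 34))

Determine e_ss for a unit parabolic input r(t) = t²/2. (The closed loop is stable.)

G(s) has 2 poles at the origin.
This is a Type 2 system. Ka = lim_{s→0} s^2·G(s) = 40/34 = 20/17.
e_ss = 1/Ka = 1/(20/17) = 17/20 ≈ 0.8500.

e_ss = 0.8500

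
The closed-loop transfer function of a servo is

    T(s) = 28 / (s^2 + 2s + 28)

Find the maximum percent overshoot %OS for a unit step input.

Comparing s^2 + 2s + 28 to s^2 + 2ζωₙs + ωₙ²: ωₙ = √28 ≈ 5.292 rad/s and ζ = 2/(2·√28) ≈ 0.1890.
%OS = 100·exp(−πζ/√(1−ζ²)) = 100·exp(−π·0.1890/√(1−0.1890²)) ≈ 54.6%.

%OS ≈ 54.6%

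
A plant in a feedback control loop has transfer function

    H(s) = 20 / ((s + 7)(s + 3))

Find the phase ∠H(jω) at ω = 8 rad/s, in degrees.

At s = j8: numerator = 20, denominator = -43 + j80.
∠H = ∠num − ∠den = 0° − (118.26°) = -118.3°.

∠H(j8) ≈ -118.3°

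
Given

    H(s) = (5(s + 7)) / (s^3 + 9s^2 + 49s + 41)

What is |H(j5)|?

Substitute s = j5: numerator = 35 + j25, denominator = -184 + j120.
|H(j5)| = |35 + j25| / |-184 + j120| = 43.012 / 219.67 ≈ 0.1958.

|H(j5)| ≈ 0.1958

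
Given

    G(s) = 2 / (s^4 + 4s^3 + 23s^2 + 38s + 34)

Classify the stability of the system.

The denominator s^4 + 4s^3 + 23s^2 + 38s + 34 factors as (s^2 + 2s + 2)(s^2 + 2s + 17), giving poles at s = -1 ± j, -1 ± 4j.
Since all poles lie strictly in the left half-plane, the system is stable.

stable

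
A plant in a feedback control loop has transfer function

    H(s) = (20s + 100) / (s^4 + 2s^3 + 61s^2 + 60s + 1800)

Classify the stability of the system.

The denominator s^4 + 2s^3 + 61s^2 + 60s + 1800 factors as (s^2 - 4s + 40)(s^2 + 6s + 45), giving poles at s = 2 + 6j, 2 - 6j, -3 + 6j, -3 - 6j.
Since the pole(s) at s = 2 + 6j, 2 - 6j lie in the right half-plane, the system is unstable.

unstable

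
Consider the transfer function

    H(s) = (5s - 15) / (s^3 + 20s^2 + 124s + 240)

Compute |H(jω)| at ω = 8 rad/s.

Substitute s = j8: numerator = -15 + j40, denominator = -1040 + j480.
|H(j8)| = |-15 + j40| / |-1040 + j480| = 42.720 / 1145.4 ≈ 0.03730.

|H(j8)| ≈ 0.03730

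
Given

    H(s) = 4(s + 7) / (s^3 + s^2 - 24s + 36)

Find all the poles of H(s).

The poles are the roots of the denominator s^3 + s^2 - 24s + 36 = 0.
Trying s = 2: the polynomial evaluates to 0, so (s - 2) is a factor.
Dividing out leaves s^2 + 3s - 18 = 0.
Factoring the quadratic: (s + 6)(s - 3) = 0.

s = 2, -6, 3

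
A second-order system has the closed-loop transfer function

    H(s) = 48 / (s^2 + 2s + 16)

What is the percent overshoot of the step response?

Comparing s^2 + 2s + 16 to s^2 + 2ζωₙs + ωₙ²: ωₙ = 4 rad/s and ζ = 2/(2·4) = 0.25.
%OS = 100·exp(−πζ/√(1−ζ²)) = 100·exp(−π·0.25/√(1−0.25²)) ≈ 44.4%.

%OS ≈ 44.4%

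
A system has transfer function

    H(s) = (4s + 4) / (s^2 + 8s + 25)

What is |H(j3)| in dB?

|H(j3)|_dB ≈ -7.16 dB

Substitute s = j3: numerator = 4 + j12, denominator = 16 + j24.
|H(j3)| = |4 + j12| / |16 + j24| = 12.649 / 28.844 ≈ 0.4385.
In decibels: 20·log₁₀(0.4385) ≈ -7.16 dB.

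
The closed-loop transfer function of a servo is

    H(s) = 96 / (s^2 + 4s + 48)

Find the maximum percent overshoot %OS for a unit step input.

%OS ≈ 38.8%

Comparing s^2 + 4s + 48 to s^2 + 2ζωₙs + ωₙ²: ωₙ = √48 ≈ 6.928 rad/s and ζ = 4/(2·√48) ≈ 0.2887.
%OS = 100·exp(−πζ/√(1−ζ²)) = 100·exp(−π·0.2887/√(1−0.2887²)) ≈ 38.8%.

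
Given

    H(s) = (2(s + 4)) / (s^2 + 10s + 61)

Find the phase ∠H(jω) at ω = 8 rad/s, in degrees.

∠H(j8) ≈ -28.71°

At s = j8: numerator = 8 + j16, denominator = -3 + j80.
∠H = ∠num − ∠den = 63.435° − (92.148°) = -28.71°.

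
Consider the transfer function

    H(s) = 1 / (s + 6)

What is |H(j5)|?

Substitute s = j5: numerator = 1, denominator = 6 + j5.
|H(j5)| = |1| / |6 + j5| = 1 / 7.8102 ≈ 0.1280.

|H(j5)| ≈ 0.1280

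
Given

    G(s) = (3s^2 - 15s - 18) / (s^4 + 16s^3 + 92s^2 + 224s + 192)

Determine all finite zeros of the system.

Set the numerator to zero: 3s^2 - 15s - 18 = 0, i.e. 3·(s^2 - 5s - 6) = 0.
Factoring: (s + 1)(s - 6) = 0.

s = -1, 6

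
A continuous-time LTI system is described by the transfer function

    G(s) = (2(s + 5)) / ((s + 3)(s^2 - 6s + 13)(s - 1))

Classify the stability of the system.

The poles can be read from the denominator factors: s = -3, 3 + 2j, 3 - 2j, 1.
Since the pole(s) at s = 3 ± 2j, 1 lie in the right half-plane, the system is unstable.

unstable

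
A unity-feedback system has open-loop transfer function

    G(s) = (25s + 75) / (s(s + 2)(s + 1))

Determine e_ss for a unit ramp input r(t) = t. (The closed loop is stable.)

e_ss = 0.02667

G(s) has one pole at the origin.
This is a Type 1 system. Kv = lim_{s→0} s·G(s) = 75/2.
e_ss = 1/Kv = 1/(75/2) = 2/75 ≈ 0.02667.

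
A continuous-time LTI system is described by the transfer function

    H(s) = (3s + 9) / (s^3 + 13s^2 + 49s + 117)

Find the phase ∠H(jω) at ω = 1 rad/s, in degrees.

∠H(j1) ≈ -6.340°

At s = j1: numerator = 9 + j3, denominator = 104 + j48.
∠H = ∠num − ∠den = 18.435° − (24.775°) = -6.340°.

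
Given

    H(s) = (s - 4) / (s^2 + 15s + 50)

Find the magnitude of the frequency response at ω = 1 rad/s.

Substitute s = j1: numerator = -4 + j1, denominator = 49 + j15.
|H(j1)| = |-4 + j1| / |49 + j15| = 4.1231 / 51.245 ≈ 0.08046.

|H(j1)| ≈ 0.08046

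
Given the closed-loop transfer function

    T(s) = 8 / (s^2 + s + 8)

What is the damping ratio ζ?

Compare the denominator to the standard form s^2 + 2ζωₙs + ωₙ².
ωₙ² = 8, so ωₙ = √8 ≈ 2.828 rad/s.
2ζωₙ = 1, so ζ = 1/(2·√8) ≈ 0.1768.
With ζ = 0.1768 the response is underdamped.

ζ ≈ 0.1768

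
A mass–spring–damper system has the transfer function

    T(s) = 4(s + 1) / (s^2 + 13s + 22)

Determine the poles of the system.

s = -11, -2

The poles are the roots of the denominator s^2 + 13s + 22 = 0.
Factoring: (s + 11)(s + 2) = 0, so s = -11 and s = -2.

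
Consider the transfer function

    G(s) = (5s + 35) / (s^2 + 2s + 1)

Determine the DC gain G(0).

Set s = 0: G(0) = (35) / (1) = 35.

G(0) = 35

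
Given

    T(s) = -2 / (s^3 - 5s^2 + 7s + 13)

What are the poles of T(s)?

s = 3 + 2j, 3 - 2j, -1

The poles are the roots of the denominator s^3 - 5s^2 + 7s + 13 = 0.
Trying s = -1: the polynomial evaluates to 0, so (s + 1) is a factor.
Dividing out leaves s^2 - 6s + 13 = 0.
The quadratic formula then gives s = 3 ± 2j.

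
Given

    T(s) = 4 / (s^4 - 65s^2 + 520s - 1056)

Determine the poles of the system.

The poles are the roots of the denominator s^4 - 65s^2 + 520s - 1056 = 0.
Trying s = 3: the polynomial evaluates to 0, so (s - 3) is a factor.
Dividing out leaves s^3 + 3s^2 - 56s + 352 = 0.
This factors further as (s^2 - 8s + 32)(s + 11) = 0.

s = 4 + 4j, 4 - 4j, 3, -11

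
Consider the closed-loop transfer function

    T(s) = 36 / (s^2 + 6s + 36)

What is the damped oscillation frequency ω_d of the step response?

ω_d ≈ 5.196 rad/s

Comparing s^2 + 6s + 36 to s^2 + 2ζωₙs + ωₙ²: ωₙ = 6 rad/s and ζ = 6/(2·6) = 0.5.
ζωₙ = 6/2 = 3, so ω_d = ωₙ√(1−ζ²) = √(ωₙ² − (ζωₙ)²) = √(36 − 3²) = √27 ≈ 5.196 rad/s.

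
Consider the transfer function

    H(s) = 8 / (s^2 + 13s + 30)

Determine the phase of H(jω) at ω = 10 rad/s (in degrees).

∠H(j10) ≈ -118.3°

At s = j10: numerator = 8, denominator = -70 + j130.
∠H = ∠num − ∠den = 0° − (118.30°) = -118.3°.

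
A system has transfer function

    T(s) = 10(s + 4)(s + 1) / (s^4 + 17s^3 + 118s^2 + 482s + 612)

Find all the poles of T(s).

The poles are the roots of the denominator s^4 + 17s^3 + 118s^2 + 482s + 612 = 0.
Trying s = -2: the polynomial evaluates to 0, so (s + 2) is a factor.
Dividing out leaves s^3 + 15s^2 + 88s + 306 = 0.
This factors further as (s^2 + 6s + 34)(s + 9) = 0.

s = -3 + 5j, -3 - 5j, -2, -9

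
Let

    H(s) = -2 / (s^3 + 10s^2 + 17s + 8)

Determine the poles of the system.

s = -1, -8, -1

The poles are the roots of the denominator s^3 + 10s^2 + 17s + 8 = 0.
Trying s = -1: the polynomial evaluates to 0, so (s + 1) is a factor.
Dividing out leaves s^2 + 9s + 8 = 0.
Factoring the quadratic: (s + 8)(s + 1) = 0.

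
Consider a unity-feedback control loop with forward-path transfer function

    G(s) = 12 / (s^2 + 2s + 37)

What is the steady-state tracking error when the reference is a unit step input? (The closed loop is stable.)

e_ss = 0.7551

G(s) has no poles at the origin.
This is a Type 0 system. Kp = lim_{s→0} G(s) = 12/37.
e_ss = 1/(1 + Kp) = 1/(1 + 12/37) = 37/49 ≈ 0.7551.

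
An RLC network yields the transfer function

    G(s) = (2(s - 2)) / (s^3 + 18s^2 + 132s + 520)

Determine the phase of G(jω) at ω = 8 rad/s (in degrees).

∠G(j8) ≈ -35.24°

At s = j8: numerator = -4 + j16, denominator = -632 + j544.
∠G = ∠num − ∠den = 104.04° − (139.28°) = -35.24°.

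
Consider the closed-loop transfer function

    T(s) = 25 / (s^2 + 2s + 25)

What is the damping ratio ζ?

ζ = 0.2

Compare the denominator to the standard form s^2 + 2ζωₙs + ωₙ².
ωₙ² = 25, so ωₙ = 5 rad/s.
2ζωₙ = 2, so ζ = 2/(2·5) = 0.2.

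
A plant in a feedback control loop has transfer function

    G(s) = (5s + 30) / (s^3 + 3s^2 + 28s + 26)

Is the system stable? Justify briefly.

stable

The denominator s^3 + 3s^2 + 28s + 26 factors as (s^2 + 2s + 26)(s + 1), giving poles at s = -1 ± 5j, -1.
Since all poles lie strictly in the left half-plane, the system is stable.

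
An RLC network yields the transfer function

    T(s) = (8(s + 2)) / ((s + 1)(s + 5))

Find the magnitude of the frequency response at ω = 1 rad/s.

Substitute s = j1: numerator = 16 + j8, denominator = 4 + j6.
|T(j1)| = |16 + j8| / |4 + j6| = 17.889 / 7.2111 ≈ 2.481.

|T(j1)| ≈ 2.481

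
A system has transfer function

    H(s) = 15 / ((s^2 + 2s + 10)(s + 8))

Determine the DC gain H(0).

Set s = 0: H(0) = (15) / (80) = 3/16.

H(0) = 3/16 ≈ 0.1875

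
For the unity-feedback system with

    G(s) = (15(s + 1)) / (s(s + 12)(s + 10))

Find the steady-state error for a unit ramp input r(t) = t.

e_ss = 8

G(s) has one pole at the origin.
This is a Type 1 system. Kv = lim_{s→0} s·G(s) = 15/120 = 1/8.
e_ss = 1/Kv = 1/(1/8) = 8.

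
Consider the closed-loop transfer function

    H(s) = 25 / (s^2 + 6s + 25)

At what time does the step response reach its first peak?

Comparing s^2 + 6s + 25 to s^2 + 2ζωₙs + ωₙ²: ωₙ = 5 rad/s and ζ = 6/(2·5) = 0.6.
ζωₙ = 6/2 = 3, so ω_d = ωₙ√(1−ζ²) = √(ωₙ² − (ζωₙ)²) = √(25 − 3²) = √16 = 4 rad/s.
t_p = π/ω_d = π/4 ≈ 0.7854 s.

t_p ≈ 0.7854 s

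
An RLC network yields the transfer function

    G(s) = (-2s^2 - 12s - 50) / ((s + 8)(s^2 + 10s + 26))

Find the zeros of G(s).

Set the numerator to zero: -2s^2 - 12s - 50 = 0, i.e. -2·(s^2 + 6s + 25) = 0.
Factoring: (s^2 + 6s + 25) = 0.

s = -3 ± 4j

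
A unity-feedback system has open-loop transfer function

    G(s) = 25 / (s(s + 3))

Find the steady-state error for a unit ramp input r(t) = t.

G(s) has one pole at the origin.
This is a Type 1 system. Kv = lim_{s→0} s·G(s) = 25/3.
e_ss = 1/Kv = 1/(25/3) = 3/25 ≈ 0.1200.

e_ss = 0.1200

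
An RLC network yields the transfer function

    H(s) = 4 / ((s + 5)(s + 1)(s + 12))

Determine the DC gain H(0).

At s = 0 each factor (s + a) contributes a and each (s^2 + bs + c) contributes c.
H(0) = 4·1 / ((5) · (1) · (12)) = 4/60 = 1/15.

H(0) = 1/15 ≈ 0.06667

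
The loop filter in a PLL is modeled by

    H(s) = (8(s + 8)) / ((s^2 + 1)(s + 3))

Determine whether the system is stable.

The poles can be read from the denominator factors: s = ±j, -3.
Since the simple pole(s) at s = j, -j lie on the jω-axis with none in the right half-plane, the system is marginally stable.

marginally stable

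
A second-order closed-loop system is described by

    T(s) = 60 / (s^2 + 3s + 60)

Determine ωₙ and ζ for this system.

ωₙ ≈ 7.746 rad/s, ζ ≈ 0.1936

Compare the denominator to the standard form s^2 + 2ζωₙs + ωₙ².
ωₙ² = 60, so ωₙ = √60 ≈ 7.746 rad/s.
2ζωₙ = 3, so ζ = 3/(2·√60) ≈ 0.1936.
With ζ = 0.1936 the response is underdamped.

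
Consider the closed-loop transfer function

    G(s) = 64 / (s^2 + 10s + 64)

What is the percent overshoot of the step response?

Comparing s^2 + 10s + 64 to s^2 + 2ζωₙs + ωₙ²: ωₙ = 8 rad/s and ζ = 10/(2·8) = 0.625.
%OS = 100·exp(−πζ/√(1−ζ²)) = 100·exp(−π·0.625/√(1−0.625²)) ≈ 8.08%.

%OS ≈ 8.08%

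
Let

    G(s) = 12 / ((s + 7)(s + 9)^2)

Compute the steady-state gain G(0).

At s = 0 each factor (s + a) contributes a and each (s^2 + bs + c) contributes c.
G(0) = 12·1 / ((7) · (9) · (9)) = 12/567 = 4/189.

G(0) = 4/189 ≈ 0.02116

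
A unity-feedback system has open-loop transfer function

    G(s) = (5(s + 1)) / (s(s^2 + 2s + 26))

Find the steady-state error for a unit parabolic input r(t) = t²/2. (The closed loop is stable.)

G(s) has one pole at the origin.
This is a Type 1 system; Ka = lim_{s→0} s^2·G(s) = 0, so the steady-state error for a parabola input is infinite.

e_ss = ∞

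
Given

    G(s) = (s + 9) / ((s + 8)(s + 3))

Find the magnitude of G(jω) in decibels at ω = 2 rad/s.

Substitute s = j2: numerator = 9 + j2, denominator = 20 + j22.
|G(j2)| = |9 + j2| / |20 + j22| = 9.2195 / 29.732 ≈ 0.3101.
In decibels: 20·log₁₀(0.3101) ≈ -10.2 dB.

|G(j2)|_dB ≈ -10.2 dB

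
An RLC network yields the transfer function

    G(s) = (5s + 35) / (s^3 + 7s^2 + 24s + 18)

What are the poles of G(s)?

The poles are the roots of the denominator s^3 + 7s^2 + 24s + 18 = 0.
Trying s = -1: the polynomial evaluates to 0, so (s + 1) is a factor.
Dividing out leaves s^2 + 6s + 18 = 0.
The quadratic formula then gives s = -3 ± 3j.

s = -3 + 3j, -3 - 3j, -1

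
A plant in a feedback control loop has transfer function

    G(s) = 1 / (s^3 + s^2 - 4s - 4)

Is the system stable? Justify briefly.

The denominator s^3 + s^2 - 4s - 4 factors as (s - 2)(s + 2)(s + 1), giving poles at s = 2, -2, -1.
Since the pole(s) at s = 2 lie in the right half-plane, the system is unstable.

unstable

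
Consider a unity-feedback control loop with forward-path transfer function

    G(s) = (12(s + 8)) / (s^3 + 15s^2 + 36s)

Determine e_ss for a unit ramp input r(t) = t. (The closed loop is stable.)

G(s) has one pole at the origin.
This is a Type 1 system. Kv = lim_{s→0} s·G(s) = 96/36 = 8/3.
e_ss = 1/Kv = 1/(8/3) = 3/8 ≈ 0.3750.

e_ss = 0.3750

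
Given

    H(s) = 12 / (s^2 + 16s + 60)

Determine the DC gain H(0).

H(0) = 1/5 ≈ 0.2000

Set s = 0: H(0) = (12) / (60) = 1/5.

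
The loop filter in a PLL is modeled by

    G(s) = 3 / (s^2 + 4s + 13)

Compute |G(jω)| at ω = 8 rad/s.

Substitute s = j8: numerator = 3, denominator = -51 + j32.
|G(j8)| = |3| / |-51 + j32| = 3 / 60.208 ≈ 0.04983.

|G(j8)| ≈ 0.04983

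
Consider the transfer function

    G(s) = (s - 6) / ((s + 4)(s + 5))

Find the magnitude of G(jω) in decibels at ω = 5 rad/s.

Substitute s = j5: numerator = -6 + j5, denominator = -5 + j45.
|G(j5)| = |-6 + j5| / |-5 + j45| = 7.8102 / 45.277 ≈ 0.1725.
In decibels: 20·log₁₀(0.1725) ≈ -15.3 dB.

|G(j5)|_dB ≈ -15.3 dB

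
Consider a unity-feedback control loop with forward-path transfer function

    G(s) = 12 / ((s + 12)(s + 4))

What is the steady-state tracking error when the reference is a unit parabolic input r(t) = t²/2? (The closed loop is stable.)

e_ss = ∞

G(s) has no poles at the origin.
This is a Type 0 system; Ka = lim_{s→0} s^2·G(s) = 0, so the steady-state error for a parabola input is infinite.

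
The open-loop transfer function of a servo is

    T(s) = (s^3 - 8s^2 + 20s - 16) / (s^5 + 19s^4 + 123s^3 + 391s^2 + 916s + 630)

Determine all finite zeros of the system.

s = 4, 2, 2

Set the numerator to zero: s^3 - 8s^2 + 20s - 16 = 0.
Factoring: (s - 4)(s - 2)^2 = 0.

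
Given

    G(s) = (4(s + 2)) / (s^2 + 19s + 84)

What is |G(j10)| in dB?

|G(j10)|_dB ≈ -13.4 dB

Substitute s = j10: numerator = 8 + j40, denominator = -16 + j190.
|G(j10)| = |8 + j40| / |-16 + j190| = 40.792 / 190.67 ≈ 0.2139.
In decibels: 20·log₁₀(0.2139) ≈ -13.4 dB.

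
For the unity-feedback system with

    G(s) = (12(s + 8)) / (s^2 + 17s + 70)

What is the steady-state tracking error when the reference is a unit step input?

e_ss = 0.4217

G(s) has no poles at the origin.
This is a Type 0 system. Kp = lim_{s→0} G(s) = 96/70 = 48/35.
e_ss = 1/(1 + Kp) = 1/(1 + 48/35) = 35/83 ≈ 0.4217.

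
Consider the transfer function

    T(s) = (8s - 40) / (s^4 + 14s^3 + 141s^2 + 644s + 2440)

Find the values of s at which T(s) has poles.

The poles are the roots of the denominator s^4 + 14s^3 + 141s^2 + 644s + 2440 = 0.
No real roots exist; factor into two real quadratics: (s^2 + 4s + 40)(s^2 + 10s + 61) = 0.
Each quadratic gives a conjugate pair via the quadratic formula.

s = -2 + 6j, -2 - 6j, -5 + 6j, -5 - 6j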